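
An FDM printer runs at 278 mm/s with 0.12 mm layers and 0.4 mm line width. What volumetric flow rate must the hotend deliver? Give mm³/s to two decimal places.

Extrusion cross-section: 0.12 × 0.4 → 0.048 mm².
Q = v·A = 278 × 0.048 = 13.34 mm³/s.

13.34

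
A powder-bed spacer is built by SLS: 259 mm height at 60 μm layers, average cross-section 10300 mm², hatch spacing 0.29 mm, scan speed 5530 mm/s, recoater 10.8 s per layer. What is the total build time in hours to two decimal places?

20.65 hours

Layers = ⌈259/0.06⌉ = 4317.
Per-layer scan distance = 10300 / 0.29, so 35517.2 mm.
Scan time per layer = 35517.2 / 5530 = 6.4226 s.
Layer cycle = 6.4226 + 10.8 = 17.2226 s.
4317 layers × 17.2226 s/layer = 74349.9642 s, i.e. 20.65 hours.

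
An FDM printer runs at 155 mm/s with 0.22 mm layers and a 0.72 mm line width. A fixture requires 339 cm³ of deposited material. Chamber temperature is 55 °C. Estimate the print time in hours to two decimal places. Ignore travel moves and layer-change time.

3.84 hours

Extrusion cross-section: 0.22 × 0.72 → 0.1584 mm².
Path length: 339000 mm³ / 0.1584 mm² → 2140151.5 mm.
Print-move time = 2140151.5 / 155, so 13807.4 s.
Converting: 13807.4 s = 3.84 hours.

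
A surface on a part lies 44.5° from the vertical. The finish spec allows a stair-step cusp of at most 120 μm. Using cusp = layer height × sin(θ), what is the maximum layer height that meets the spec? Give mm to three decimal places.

Layer height = cusp / sin(44.5°) = 0.12 / 0.7009 = 0.171 mm.

0.171 mm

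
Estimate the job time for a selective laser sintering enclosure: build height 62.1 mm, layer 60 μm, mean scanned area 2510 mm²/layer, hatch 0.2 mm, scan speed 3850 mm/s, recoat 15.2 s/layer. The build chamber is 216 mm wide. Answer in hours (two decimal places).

5.31 hours

Number of layers: 62.1 / 0.06 → 1035 (rounded up).
Scan path per layer: 2510 / 0.2 → 12550 mm.
Per-layer scan time = 12550 / 3850 = 3.2597 s.
Per-layer time = 3.2597 + 15.2 = 18.4597 s.
1035 layers × 18.4597 s/layer = 19105.7895 s, i.e. 5.31 hours.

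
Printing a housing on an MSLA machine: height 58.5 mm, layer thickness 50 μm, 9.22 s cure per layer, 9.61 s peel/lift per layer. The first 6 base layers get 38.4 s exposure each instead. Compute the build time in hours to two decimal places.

6.17 hours

Layers = ⌈58.5/0.05⌉ = 1170.
Base layers: 6 × (38.4 + 9.61) → 288.06 s.
Regular layers: 1164 × (9.22 + 9.61) → 21918.12 s.
Sum: 288.06 + 21918.12 = 22206.18 s → 6.17 hours.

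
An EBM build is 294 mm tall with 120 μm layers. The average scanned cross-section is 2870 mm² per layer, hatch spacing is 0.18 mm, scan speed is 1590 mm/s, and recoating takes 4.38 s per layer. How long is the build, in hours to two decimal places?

Layers = ⌈294/0.12⌉ = 2450.
Hatch length per layer = 2870 / 0.18, so 15944.4 mm.
Per-layer scan time: 15944.4 / 1590 → 10.0279 s.
Layer cycle = 10.0279 + 4.38, so 14.4079 s.
Build time = 2450 × 14.4079 = 35299.355 s = 9.81 hours.

9.81 hours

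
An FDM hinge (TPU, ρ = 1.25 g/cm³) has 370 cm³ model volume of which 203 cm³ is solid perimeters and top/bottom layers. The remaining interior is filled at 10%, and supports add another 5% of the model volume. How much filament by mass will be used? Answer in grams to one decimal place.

297.8 g

Infill region = 370 − 203 = 167 cm³.
Infill volume: 0.10 × 167 → 16.7 cm³.
Support = 0.05 × 370, so 18.5 cm³.
Total printed volume: 203 + 16.7 + 18.5 → 238.2 cm³.
Mass: 238.2 × 1.25 → 297.75 g.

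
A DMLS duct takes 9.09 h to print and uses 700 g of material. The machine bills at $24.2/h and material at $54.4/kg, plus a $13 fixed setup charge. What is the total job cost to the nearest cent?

$271.06

Time charge = 24.2 × 9.09 = $219.978.
Feedstock cost = 54.4 × 700/1000 = $38.08.
Total = 219.978 + 38.08 + 13 = 271.058 ≈ $271.06.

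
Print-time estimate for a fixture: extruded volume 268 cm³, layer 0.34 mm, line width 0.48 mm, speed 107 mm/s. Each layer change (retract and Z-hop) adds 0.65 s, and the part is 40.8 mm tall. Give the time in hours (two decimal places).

Bead cross-section = 0.34 × 0.48, so 0.1632 mm².
Total extruded path = 268000/0.1632 = 1642156.9 mm.
Time extruding = 1642156.9 / 107 = 15347.3 s.
Layers = ⌈40.8/0.34⌉ = 120.
Layer-change overhead = 120 × 0.65, so 78 s.
Altogether 15347.3 + 78 = 15425.3 s, i.e. 4.28 hours.

4.28 hours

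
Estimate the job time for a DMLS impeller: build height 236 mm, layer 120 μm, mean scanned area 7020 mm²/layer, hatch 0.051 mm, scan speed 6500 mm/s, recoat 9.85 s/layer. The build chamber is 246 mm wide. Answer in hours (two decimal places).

16.95 hours

Layers = ⌈236/0.12⌉ = 1967.
Scan path per layer = 7020 / 0.051 = 137647.1 mm.
Scan time per layer = 137647.1 / 6500, so 21.1765 s.
Time per layer: 21.1765 + 9.85 → 31.0265 s.
Total: 1967 × 31.0265 s = 61029.1255 s → 16.95 hours.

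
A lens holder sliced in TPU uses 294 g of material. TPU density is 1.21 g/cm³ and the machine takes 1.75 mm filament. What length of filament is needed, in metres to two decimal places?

Volume = 294 g / 1.21 g·cm⁻³ = 242.9752 cm³ = 242975.2 mm³.
Filament cross-section = π × (1.75/2)² = 2.4053 mm².
Length = 242975.2 / 2.4053 = 101016.59 mm = 101.02 m.

101.02 m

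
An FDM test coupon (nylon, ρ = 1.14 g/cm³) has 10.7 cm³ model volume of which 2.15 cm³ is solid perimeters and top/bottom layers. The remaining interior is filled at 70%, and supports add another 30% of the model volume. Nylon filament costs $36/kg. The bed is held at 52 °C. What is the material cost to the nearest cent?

Infill region: 10.7 − 2.15 → 8.55 cm³.
Deposited infill: 0.70 × 8.55 → 5.985 cm³.
Support = 0.30 × 10.7 = 3.21 cm³.
Deposited volume: 2.15 + 5.985 + 3.21 → 11.345 cm³.
Mass = 11.345 × 1.14 = 12.9333 g.
Cost = 12.9333 g / 1000 × $36/kg = $0.47.

$0.47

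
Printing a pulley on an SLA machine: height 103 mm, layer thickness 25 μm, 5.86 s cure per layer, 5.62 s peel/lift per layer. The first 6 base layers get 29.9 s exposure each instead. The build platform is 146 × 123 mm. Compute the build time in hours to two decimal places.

13.18 hours

Number of layers: 103 / 0.025 → 4120 (rounded up).
Burn-in layers = 6 × (29.9 + 5.62), so 213.12 s.
Remaining layers = 4114 × (5.86 + 5.62), so 47228.72 s.
Total = 213.12 + 47228.72 = 47441.84 s = 13.18 hours.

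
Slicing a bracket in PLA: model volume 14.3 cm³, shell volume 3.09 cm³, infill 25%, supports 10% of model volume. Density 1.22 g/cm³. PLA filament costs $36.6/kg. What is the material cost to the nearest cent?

Interior volume = 14.3 − 3.09, so 11.21 cm³.
Deposited infill = 0.25 × 11.21, so 2.8025 cm³.
Support = 0.10 × 14.3 = 1.43 cm³.
Total printed volume = 3.09 + 2.8025 + 1.43, so 7.3225 cm³.
Mass = 7.3225 × 1.22, so 8.93345 g.
At $36.6/kg: 8.93345/1000 × 36.6 = $0.33.

$0.33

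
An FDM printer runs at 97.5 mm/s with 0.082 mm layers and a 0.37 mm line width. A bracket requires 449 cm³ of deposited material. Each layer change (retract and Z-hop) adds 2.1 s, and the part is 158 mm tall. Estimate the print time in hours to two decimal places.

43.29 hours

Bead cross-section = 0.082 × 0.37, so 0.03034 mm².
Path length: 449000 mm³ / 0.03034 mm² → 14798945.3 mm.
Time extruding = 14798945.3 / 97.5, so 151784.1 s.
Layer count = ceil(158 / 0.082) = 1927.
Non-print overhead = 1927 × 2.1, so 4046.7 s.
Altogether 151784.1 + 4046.7 = 155830.8 s, i.e. 43.29 hours.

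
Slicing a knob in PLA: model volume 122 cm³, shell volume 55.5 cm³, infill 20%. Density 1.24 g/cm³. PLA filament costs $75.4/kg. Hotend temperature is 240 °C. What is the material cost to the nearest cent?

$6.43

Interior volume: 122 − 55.5 → 66.5 cm³.
Deposited infill = 0.20 × 66.5 = 13.3 cm³.
Deposited volume = 55.5 + 13.3, so 68.8 cm³.
Mass = 68.8 × 1.24, so 85.312 g.
Cost = 85.312 g / 1000 × $75.4/kg = $6.43.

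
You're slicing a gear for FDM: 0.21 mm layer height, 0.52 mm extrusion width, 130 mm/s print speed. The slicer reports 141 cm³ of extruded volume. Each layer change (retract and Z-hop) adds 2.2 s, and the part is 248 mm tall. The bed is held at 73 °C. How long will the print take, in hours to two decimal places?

3.48 hours

Line area: 0.21 × 0.52 → 0.1092 mm².
Total extruded path = 141000/0.1092 = 1291208.8 mm.
Time extruding = 1291208.8 / 130, so 9932.4 s.
Number of layers: 248 / 0.21 → 1181 (rounded up).
Layer-change overhead: 1181 × 2.2 → 2598.2 s.
Total = 9932.4 + 2598.2 = 12530.6 s = 3.48 hours.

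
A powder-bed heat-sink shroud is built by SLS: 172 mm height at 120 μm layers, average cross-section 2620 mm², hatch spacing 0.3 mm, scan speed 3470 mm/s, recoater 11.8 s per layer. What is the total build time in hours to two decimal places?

Layers = ⌈172/0.12⌉ = 1434.
Per-layer scan distance = 2620 / 0.3 = 8733.3 mm.
Scan time per layer = 8733.3 / 3470, so 2.5168 s.
Time per layer = 2.5168 + 11.8 = 14.3168 s.
Total: 1434 × 14.3168 s = 20530.2912 s → 5.70 hours.

5.70 hours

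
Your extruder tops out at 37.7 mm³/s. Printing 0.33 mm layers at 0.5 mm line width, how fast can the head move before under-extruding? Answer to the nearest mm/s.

Extrusion cross-section: 0.33 × 0.5 → 0.165 mm².
v_max = Q/A = 37.7/0.165 = 228.48 mm/s → 228 mm/s.

228 mm/s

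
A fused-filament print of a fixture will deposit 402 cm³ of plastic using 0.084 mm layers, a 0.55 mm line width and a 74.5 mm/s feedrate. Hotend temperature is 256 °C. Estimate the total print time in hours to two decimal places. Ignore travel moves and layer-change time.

32.44 hours

Bead cross-section = 0.084 × 0.55 = 0.0462 mm².
Toolpath length = 402 cm³ / 0.0462 mm² = 402000 / 0.0462 = 8701298.7 mm.
Extrusion time = 8701298.7 / 74.5, so 116796 s.
In the requested units: 116796 s = 32.44 hours.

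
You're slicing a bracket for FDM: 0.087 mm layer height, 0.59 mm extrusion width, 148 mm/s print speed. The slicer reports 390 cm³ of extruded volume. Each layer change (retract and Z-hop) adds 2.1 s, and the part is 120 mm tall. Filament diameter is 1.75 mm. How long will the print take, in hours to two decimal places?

Line area: 0.087 × 0.59 → 0.05133 mm².
Path length: 390000 mm³ / 0.05133 mm² → 7597896 mm.
Extrusion time = 7597896 / 148, so 51337.1 s.
Number of layers: 120 / 0.087 → 1380 (rounded up).
Z-hop total: 1380 × 2.1 → 2898 s.
Total = 51337.1 + 2898 = 54235.1 s = 15.07 hours.

15.07 hours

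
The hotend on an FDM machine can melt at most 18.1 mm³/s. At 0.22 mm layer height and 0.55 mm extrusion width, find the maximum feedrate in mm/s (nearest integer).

150 mm/s

Bead cross-section = 0.22 × 0.55 = 0.121 mm².
Max speed = 18.1 / 0.121 = 149.59 ≈ 150 mm/s.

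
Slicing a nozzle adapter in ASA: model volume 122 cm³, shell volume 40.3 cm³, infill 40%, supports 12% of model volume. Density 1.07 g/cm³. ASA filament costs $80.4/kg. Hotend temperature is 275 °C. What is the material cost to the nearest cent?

$7.54

Infill region = 122 − 40.3, so 81.7 cm³.
Deposited infill = 0.40 × 81.7, so 32.68 cm³.
Support = 0.12 × 122, so 14.64 cm³.
Deposited volume = 40.3 + 32.68 + 14.64, so 87.62 cm³.
Mass = 87.62 × 1.07 = 93.7534 g.
Cost = 93.7534 g / 1000 × $80.4/kg = $7.54.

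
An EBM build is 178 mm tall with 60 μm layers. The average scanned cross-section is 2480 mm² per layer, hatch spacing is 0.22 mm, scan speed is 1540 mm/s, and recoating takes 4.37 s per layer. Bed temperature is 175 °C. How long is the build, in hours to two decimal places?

Layer count = ceil(178 / 0.06) = 2967.
Hatch length per layer: 2480 / 0.22 → 11272.7 mm.
Per-layer scan time = 11272.7 / 1540 = 7.3199 s.
Per-layer time = 7.3199 + 4.37 = 11.6899 s.
Total: 2967 × 11.6899 s = 34683.9333 s → 9.63 hours.

9.63 hours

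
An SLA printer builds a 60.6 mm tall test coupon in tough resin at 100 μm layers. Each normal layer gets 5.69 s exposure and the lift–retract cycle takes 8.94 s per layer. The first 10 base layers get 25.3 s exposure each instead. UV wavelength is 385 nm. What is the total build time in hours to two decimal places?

Layer count = ceil(60.6 / 0.1) = 606.
Bottom layers: 10 × (25.3 + 8.94) → 342.4 s.
Regular layers: 596 × (5.69 + 8.94) → 8719.48 s.
Total = 342.4 + 8719.48 = 9061.88 s = 2.52 hours.

2.52 hours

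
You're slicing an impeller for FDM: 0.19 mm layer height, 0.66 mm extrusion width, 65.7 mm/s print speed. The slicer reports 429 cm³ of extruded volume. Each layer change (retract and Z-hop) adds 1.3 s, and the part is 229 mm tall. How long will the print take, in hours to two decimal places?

Bead cross-section = 0.19 × 0.66 = 0.1254 mm².
Path length: 429000 mm³ / 0.1254 mm² → 3421052.6 mm.
Extrusion time: 3421052.6 / 65.7 → 52070.8 s.
Number of layers: 229 / 0.19 → 1206 (rounded up).
Layer-change overhead = 1206 × 1.3, so 1567.8 s.
Altogether 52070.8 + 1567.8 = 53638.6 s, i.e. 14.90 hours.

14.90 hours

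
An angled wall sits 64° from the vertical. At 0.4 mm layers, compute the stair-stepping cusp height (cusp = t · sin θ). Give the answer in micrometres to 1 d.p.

359.5 μm

sin(64°) = 0.8988, so cusp = 0.4 × 0.8988 = 0.35952 mm → 359.5 μm.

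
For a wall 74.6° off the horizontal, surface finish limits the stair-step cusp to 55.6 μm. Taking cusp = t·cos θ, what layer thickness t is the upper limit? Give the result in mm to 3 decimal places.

0.209 mm

Layer height = cusp / cos(74.6°) = 0.0556 / 0.2656 = 0.209 mm.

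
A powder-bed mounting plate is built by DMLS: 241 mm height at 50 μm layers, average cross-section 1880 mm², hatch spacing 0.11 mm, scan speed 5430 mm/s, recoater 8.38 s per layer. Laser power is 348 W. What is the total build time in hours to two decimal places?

15.43 hours

Layers = ⌈241/0.05⌉ = 4820.
Per-layer scan distance = 1880 / 0.11 = 17090.9 mm.
Laser time per layer = 17090.9 / 5430 = 3.1475 s.
Layer cycle = 3.1475 + 8.38, so 11.5275 s.
Build time = 4820 × 11.5275 = 55562.55 s = 15.43 hours.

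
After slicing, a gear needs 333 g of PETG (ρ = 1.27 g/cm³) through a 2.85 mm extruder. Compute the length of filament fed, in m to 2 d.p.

Extruded volume: 333/1.27 = 262.2047 cm³ (262204.7 mm³).
A = π r² = π × 1.425² = 6.3794 mm².
Length = 262204.7 / 6.3794 = 41101.78 mm = 41.10 m.

41.10 m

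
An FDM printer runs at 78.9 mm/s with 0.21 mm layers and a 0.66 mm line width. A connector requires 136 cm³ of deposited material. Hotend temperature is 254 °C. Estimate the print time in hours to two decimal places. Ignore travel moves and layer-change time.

Extrusion cross-section = 0.21 × 0.66, so 0.1386 mm².
Path length: 136000 mm³ / 0.1386 mm² → 981241 mm.
Print-move time: 981241 / 78.9 → 12436.5 s.
Converting: 12436.5 s = 3.45 hours.

3.45 hours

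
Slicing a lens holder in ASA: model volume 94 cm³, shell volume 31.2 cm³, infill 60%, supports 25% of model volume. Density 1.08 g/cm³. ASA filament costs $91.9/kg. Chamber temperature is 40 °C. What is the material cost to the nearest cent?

$9.17

Volume inside the shell: 94 − 31.2 → 62.8 cm³.
Infill volume: 0.60 × 62.8 → 37.68 cm³.
Support: 0.25 × 94 → 23.5 cm³.
Deposited volume = 31.2 + 37.68 + 23.5, so 92.38 cm³.
Mass: 92.38 × 1.08 → 99.7704 g.
Cost = 99.7704 g / 1000 × $91.9/kg = $9.17.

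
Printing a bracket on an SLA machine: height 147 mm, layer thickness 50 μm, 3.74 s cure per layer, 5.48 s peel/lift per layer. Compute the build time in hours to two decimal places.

7.53 hours

Number of layers: 147 / 0.05 → 2940 (rounded up).
Each layer takes = 3.74 + 5.48, so 9.22 s.
Build time: 2940 × 9.22 s = 27106.8 s, i.e. 7.53 hours.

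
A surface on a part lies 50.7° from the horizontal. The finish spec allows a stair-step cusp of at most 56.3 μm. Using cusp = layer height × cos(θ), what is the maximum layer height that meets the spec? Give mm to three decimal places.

Layer height = cusp / cos(50.7°) = 0.0563 / 0.6334 = 0.089 mm.

0.089 mm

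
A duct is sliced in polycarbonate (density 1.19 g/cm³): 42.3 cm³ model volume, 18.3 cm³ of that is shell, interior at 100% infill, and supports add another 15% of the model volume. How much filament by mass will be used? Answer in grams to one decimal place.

57.9 g

Infill region = 42.3 − 18.3 = 24 cm³.
Infill deposited = 1.00 × 24 = 24 cm³.
Support = 0.15 × 42.3, so 6.345 cm³.
Total printed volume = 18.3 + 24 + 6.345 = 48.645 cm³.
Mass = 48.645 × 1.19, so 57.88755 g.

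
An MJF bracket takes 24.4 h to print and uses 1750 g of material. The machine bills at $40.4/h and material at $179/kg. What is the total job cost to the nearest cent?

Machine-time cost: 40.4 × 24.4 → $985.76.
Material charge: 179 × 1750/1000 → $313.25.
Total = 985.76 + 313.25 = $1299.01.

$1299.01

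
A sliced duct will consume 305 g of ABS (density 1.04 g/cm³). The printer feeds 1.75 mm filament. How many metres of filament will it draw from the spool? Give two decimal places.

121.93 m

Volume = 305 g / 1.04 g·cm⁻³ = 293.2692 cm³ = 293269.2 mm³.
Cross-section of 1.75 mm filament: π·(1.75/2)² = 2.4053 mm².
Length = 293269.2 / 2.4053 = 121926.25 mm = 121.93 m.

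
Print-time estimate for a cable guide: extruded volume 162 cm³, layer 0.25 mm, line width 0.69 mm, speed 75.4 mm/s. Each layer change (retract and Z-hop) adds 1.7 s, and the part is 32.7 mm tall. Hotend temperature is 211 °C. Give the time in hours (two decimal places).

Extrusion cross-section = 0.25 × 0.69, so 0.1725 mm².
Path length: 162000 mm³ / 0.1725 mm² → 939130.4 mm.
Print-move time = 939130.4 / 75.4 = 12455.3 s.
Layers = ⌈32.7/0.25⌉ = 131.
Z-hop total: 131 × 1.7 → 222.7 s.
Altogether 12455.3 + 222.7 = 12678 s, i.e. 3.52 hours.

3.52 hours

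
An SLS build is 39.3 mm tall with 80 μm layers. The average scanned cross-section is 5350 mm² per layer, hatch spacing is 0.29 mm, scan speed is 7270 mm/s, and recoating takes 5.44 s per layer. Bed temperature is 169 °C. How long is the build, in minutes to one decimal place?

65.4 minutes

Layers = ⌈39.3/0.08⌉ = 492.
Hatch length per layer = 5350 / 0.29, so 18448.3 mm.
Laser time per layer = 18448.3 / 7270 = 2.5376 s.
Layer cycle = 2.5376 + 5.44 = 7.9776 s.
Build time = 492 × 7.9776 = 3924.9792 s = 65.4 minutes.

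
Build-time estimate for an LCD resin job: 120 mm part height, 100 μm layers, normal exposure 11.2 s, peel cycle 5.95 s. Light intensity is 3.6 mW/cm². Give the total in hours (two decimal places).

Layer count = ceil(120 / 0.1) = 1200.
Each layer takes = 11.2 + 5.95 = 17.15 s.
Total = 1200 × 17.15 = 20580 s = 5.72 hours.

5.72 hours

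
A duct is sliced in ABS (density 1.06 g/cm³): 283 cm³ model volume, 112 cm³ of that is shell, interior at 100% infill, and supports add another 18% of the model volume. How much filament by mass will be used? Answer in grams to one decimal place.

Volume inside the shell = 283 − 112 = 171 cm³.
Infill deposited = 1.00 × 171, so 171 cm³.
Support = 0.18 × 283 = 50.94 cm³.
Total extruded = 112 + 171 + 50.94 = 333.94 cm³.
Mass = 333.94 × 1.06, so 353.9764 g.

354.0 g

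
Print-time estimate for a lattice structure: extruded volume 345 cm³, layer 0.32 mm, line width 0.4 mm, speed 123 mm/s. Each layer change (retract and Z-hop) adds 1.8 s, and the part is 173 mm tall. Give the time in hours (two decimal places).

Extrusion cross-section = 0.32 × 0.4, so 0.128 mm².
Total extruded path = 345000/0.128 = 2695312.5 mm.
Print-move time: 2695312.5 / 123 → 21913.1 s.
Layers = ⌈173/0.32⌉ = 541.
Non-print overhead: 541 × 1.8 → 973.8 s.
Total = 21913.1 + 973.8 = 22886.9 s = 6.36 hours.

6.36 hours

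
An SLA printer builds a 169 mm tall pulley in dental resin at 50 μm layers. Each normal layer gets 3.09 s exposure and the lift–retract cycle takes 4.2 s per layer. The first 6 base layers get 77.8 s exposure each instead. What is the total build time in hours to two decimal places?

Layer count = ceil(169 / 0.05) = 3380.
Bottom layers = 6 × (77.8 + 4.2) = 492 s.
Regular layers: 3374 × (3.09 + 4.2) → 24596.46 s.
Sum: 492 + 24596.46 = 25088.46 s → 6.97 hours.

6.97 hours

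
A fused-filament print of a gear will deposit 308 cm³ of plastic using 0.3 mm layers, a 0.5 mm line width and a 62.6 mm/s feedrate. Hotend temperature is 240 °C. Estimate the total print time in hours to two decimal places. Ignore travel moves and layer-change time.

Bead cross-section: 0.3 × 0.5 → 0.15 mm².
Path length: 308000 mm³ / 0.15 mm² → 2053333.3 mm.
Time extruding: 2053333.3 / 62.6 → 32800.9 s.
That's 32800.9 s → 9.11 hours.

9.11 hours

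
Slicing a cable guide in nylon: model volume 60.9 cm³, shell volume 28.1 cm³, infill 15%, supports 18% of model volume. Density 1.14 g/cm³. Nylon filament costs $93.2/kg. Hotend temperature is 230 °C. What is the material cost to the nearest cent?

$4.67

Interior volume = 60.9 − 28.1, so 32.8 cm³.
Infill deposited = 0.15 × 32.8 = 4.92 cm³.
Support = 0.18 × 60.9, so 10.962 cm³.
Total extruded = 28.1 + 4.92 + 10.962, so 43.982 cm³.
Mass = 43.982 × 1.14 = 50.13948 g.
Cost = 50.13948 g / 1000 × $93.2/kg = $4.67.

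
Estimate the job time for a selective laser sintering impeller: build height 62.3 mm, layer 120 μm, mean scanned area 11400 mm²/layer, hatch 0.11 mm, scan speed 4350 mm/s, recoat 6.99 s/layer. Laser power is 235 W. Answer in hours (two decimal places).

4.45 hours

Number of layers: 62.3 / 0.12 → 520 (rounded up).
Scan path per layer = 11400 / 0.11, so 103636.4 mm.
Scan time per layer = 103636.4 / 4350, so 23.8245 s.
Per-layer time = 23.8245 + 6.99 = 30.8145 s.
Total: 520 × 30.8145 s = 16023.54 s → 4.45 hours.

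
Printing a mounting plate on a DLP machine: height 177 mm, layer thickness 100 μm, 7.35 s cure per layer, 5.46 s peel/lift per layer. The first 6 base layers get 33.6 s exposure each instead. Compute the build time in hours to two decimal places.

6.34 hours

Layer count = ceil(177 / 0.1) = 1770.
Base layers = 6 × (33.6 + 5.46), so 234.36 s.
Normal layers = 1764 × (7.35 + 5.46), so 22596.84 s.
Total = 234.36 + 22596.84 = 22831.2 s = 6.34 hours.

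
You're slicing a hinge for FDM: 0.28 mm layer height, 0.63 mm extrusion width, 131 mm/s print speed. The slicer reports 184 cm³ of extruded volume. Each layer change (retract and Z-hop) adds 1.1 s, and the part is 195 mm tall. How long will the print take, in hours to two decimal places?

2.42 hours

Extrusion cross-section: 0.28 × 0.63 → 0.1764 mm².
Toolpath length = 184 cm³ / 0.1764 mm² = 184000 / 0.1764 = 1043083.9 mm.
Extrusion time = 1043083.9 / 131 = 7962.5 s.
Layers = ⌈195/0.28⌉ = 697.
Layer-change overhead = 697 × 1.1, so 766.7 s.
Altogether 7962.5 + 766.7 = 8729.2 s, i.e. 2.42 hours.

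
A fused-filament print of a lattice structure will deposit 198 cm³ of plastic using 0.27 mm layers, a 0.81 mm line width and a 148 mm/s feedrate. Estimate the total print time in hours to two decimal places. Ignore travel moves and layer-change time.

Line area = 0.27 × 0.81, so 0.2187 mm².
Total extruded path = 198000/0.2187 = 905349.8 mm.
Extrusion time: 905349.8 / 148 → 6117.2 s.
6117.2 s = 1.70 hours.

1.70 hours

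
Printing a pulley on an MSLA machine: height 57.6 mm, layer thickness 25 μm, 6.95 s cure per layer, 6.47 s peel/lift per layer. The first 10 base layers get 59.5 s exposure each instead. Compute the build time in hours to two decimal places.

8.73 hours

Layer count = ceil(57.6 / 0.025) = 2304.
Burn-in layers = 10 × (59.5 + 6.47) = 659.7 s.
Regular layers: 2294 × (6.95 + 6.47) → 30785.48 s.
Sum: 659.7 + 30785.48 = 31445.18 s → 8.73 hours.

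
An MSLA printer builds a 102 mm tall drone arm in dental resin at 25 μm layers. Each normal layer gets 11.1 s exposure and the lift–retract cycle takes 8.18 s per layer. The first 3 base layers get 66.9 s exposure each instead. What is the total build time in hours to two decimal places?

21.90 hours

Number of layers: 102 / 0.025 → 4080 (rounded up).
Burn-in layers: 3 × (66.9 + 8.18) → 225.24 s.
Normal layers = 4077 × (11.1 + 8.18), so 78604.56 s.
Sum: 225.24 + 78604.56 = 78829.8 s → 21.90 hours.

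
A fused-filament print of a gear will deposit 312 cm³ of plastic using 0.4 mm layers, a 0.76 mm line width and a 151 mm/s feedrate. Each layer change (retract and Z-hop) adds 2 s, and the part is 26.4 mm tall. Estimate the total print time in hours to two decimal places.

1.92 hours

Bead cross-section: 0.4 × 0.76 → 0.304 mm².
Path length: 312000 mm³ / 0.304 mm² → 1026315.8 mm.
Time extruding = 1026315.8 / 151 = 6796.8 s.
Layers = ⌈26.4/0.4⌉ = 66.
Z-hop total = 66 × 2, so 132 s.
Total = 6796.8 + 132 = 6928.8 s = 1.92 hours.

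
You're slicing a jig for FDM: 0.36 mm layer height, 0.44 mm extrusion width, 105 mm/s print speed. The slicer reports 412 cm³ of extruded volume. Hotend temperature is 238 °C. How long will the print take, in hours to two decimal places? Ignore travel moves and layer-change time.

Extrusion cross-section: 0.36 × 0.44 → 0.1584 mm².
Total extruded path = 412000/0.1584 = 2601010.1 mm.
Time extruding = 2601010.1 / 105 = 24771.5 s.
Converting: 24771.5 s = 6.88 hours.

6.88 hours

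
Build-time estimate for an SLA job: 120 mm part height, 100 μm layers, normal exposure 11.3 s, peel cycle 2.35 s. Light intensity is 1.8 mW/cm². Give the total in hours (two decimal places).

4.55 hours

Layers = ⌈120/0.1⌉ = 1200.
Cycle time = 11.3 + 2.35 = 13.65 s.
Total = 1200 × 13.65 = 16380 s = 4.55 hours.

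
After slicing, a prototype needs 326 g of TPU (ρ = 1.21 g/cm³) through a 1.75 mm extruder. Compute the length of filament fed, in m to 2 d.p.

Extruded volume: 326/1.21 = 269.4215 cm³ (269421.5 mm³).
Cross-section of 1.75 mm filament: π·(1.75/2)² = 2.4053 mm².
L = V/A = 269421.5/2.4053 = 112011.6 mm → 112.01 m.

112.01 m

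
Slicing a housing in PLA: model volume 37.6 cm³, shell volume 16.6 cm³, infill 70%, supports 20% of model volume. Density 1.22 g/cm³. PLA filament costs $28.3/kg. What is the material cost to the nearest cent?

$1.34

Volume inside the shell: 37.6 − 16.6 → 21 cm³.
Infill deposited = 0.70 × 21 = 14.7 cm³.
Support = 0.20 × 37.6, so 7.52 cm³.
Deposited volume: 16.6 + 14.7 + 7.52 → 38.82 cm³.
Mass = 38.82 × 1.22 = 47.3604 g.
At $28.3/kg: 47.3604/1000 × 28.3 = $1.34.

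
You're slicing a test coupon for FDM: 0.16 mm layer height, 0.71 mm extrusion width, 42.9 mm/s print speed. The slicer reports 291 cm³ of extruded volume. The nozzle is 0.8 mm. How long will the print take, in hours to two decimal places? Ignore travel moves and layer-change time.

16.59 hours

Line area = 0.16 × 0.71, so 0.1136 mm².
Path length: 291000 mm³ / 0.1136 mm² → 2561619.7 mm.
Print-move time: 2561619.7 / 42.9 → 59711.4 s.
59711.4 s = 16.59 hours.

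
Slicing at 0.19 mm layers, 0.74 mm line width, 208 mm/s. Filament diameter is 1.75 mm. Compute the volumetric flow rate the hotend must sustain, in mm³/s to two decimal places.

Extrusion cross-section: 0.19 × 0.74 → 0.1406 mm².
Volumetric flow = 208 × 0.1406 = 29.24 mm³/s.

29.24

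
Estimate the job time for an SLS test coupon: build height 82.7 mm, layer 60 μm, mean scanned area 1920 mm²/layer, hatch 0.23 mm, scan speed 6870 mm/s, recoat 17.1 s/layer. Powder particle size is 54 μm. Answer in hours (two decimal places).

Number of layers: 82.7 / 0.06 → 1379 (rounded up).
Scan path per layer = 1920 / 0.23 = 8347.8 mm.
Laser time per layer = 8347.8 / 6870, so 1.2151 s.
Per-layer time: 1.2151 + 17.1 → 18.3151 s.
Build time = 1379 × 18.3151 = 25256.5229 s = 7.02 hours.

7.02 hours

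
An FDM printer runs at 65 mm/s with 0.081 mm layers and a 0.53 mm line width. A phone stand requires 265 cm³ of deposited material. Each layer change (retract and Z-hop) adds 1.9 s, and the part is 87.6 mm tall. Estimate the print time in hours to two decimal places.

26.95 hours

Extrusion cross-section: 0.081 × 0.53 → 0.04293 mm².
Total extruded path = 265000/0.04293 = 6172839.5 mm.
Extrusion time = 6172839.5 / 65 = 94966.8 s.
Layer count = ceil(87.6 / 0.081) = 1082.
Z-hop total: 1082 × 1.9 → 2055.8 s.
Altogether 94966.8 + 2055.8 = 97022.6 s, i.e. 26.95 hours.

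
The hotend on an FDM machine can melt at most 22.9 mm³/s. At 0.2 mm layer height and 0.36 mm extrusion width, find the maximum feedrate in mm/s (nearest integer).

318 mm/s

Bead cross-section: 0.2 × 0.36 → 0.072 mm².
Max speed = 22.9 / 0.072 = 318.06 ≈ 318 mm/s.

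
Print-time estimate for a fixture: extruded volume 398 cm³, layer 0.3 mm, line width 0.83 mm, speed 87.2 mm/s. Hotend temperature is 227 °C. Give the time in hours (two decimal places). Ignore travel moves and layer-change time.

5.09 hours

Line area = 0.3 × 0.83 = 0.249 mm².
Toolpath length = 398 cm³ / 0.249 mm² = 398000 / 0.249 = 1598393.6 mm.
Time extruding: 1598393.6 / 87.2 → 18330.2 s.
That's 18330.2 s → 5.09 hours.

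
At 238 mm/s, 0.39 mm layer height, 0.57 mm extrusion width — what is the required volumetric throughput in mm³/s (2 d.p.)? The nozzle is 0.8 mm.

52.91

Bead cross-section = 0.39 × 0.57, so 0.2223 mm².
Volumetric flow = 238 × 0.2223 = 52.91 mm³/s.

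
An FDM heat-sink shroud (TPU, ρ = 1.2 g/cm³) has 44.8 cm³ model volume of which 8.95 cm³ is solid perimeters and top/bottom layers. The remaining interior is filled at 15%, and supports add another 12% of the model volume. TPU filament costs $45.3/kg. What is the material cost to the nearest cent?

$1.07

Interior volume = 44.8 − 8.95, so 35.85 cm³.
Infill deposited = 0.15 × 35.85, so 5.3775 cm³.
Support: 0.12 × 44.8 → 5.376 cm³.
Total printed volume = 8.95 + 5.3775 + 5.376, so 19.7035 cm³.
Mass = 19.7035 × 1.2, so 23.6442 g.
At $45.3/kg: 23.6442/1000 × 45.3 = $1.07.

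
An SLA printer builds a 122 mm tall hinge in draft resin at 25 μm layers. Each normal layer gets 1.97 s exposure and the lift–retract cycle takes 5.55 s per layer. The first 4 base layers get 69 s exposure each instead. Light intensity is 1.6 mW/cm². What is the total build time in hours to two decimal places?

10.27 hours

Layer count = ceil(122 / 0.025) = 4880.
Burn-in layers = 4 × (69 + 5.55) = 298.2 s.
Normal layers: 4876 × (1.97 + 5.55) → 36667.52 s.
Sum: 298.2 + 36667.52 = 36965.72 s → 10.27 hours.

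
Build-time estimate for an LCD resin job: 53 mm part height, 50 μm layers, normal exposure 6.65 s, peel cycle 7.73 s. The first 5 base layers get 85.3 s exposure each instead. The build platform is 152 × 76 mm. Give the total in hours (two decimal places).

Layers = ⌈53/0.05⌉ = 1060.
Base layers: 5 × (85.3 + 7.73) → 465.15 s.
Normal layers = 1055 × (6.65 + 7.73), so 15170.9 s.
Sum: 465.15 + 15170.9 = 15636.05 s → 4.34 hours.

4.34 hours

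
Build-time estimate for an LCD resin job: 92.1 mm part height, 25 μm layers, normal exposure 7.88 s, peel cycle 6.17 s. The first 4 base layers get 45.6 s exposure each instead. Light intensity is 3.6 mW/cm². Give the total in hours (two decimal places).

14.42 hours

Layer count = ceil(92.1 / 0.025) = 3684.
Bottom layers = 4 × (45.6 + 6.17) = 207.08 s.
Normal layers = 3680 × (7.88 + 6.17) = 51704 s.
Sum: 207.08 + 51704 = 51911.08 s → 14.42 hours.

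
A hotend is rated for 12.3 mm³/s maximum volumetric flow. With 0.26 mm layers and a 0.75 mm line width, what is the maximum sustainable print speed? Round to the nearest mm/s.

Extrusion cross-section = 0.26 × 0.75, so 0.195 mm².
v_max = Q/A = 12.3/0.195 = 63.08 mm/s → 63 mm/s.

63 mm/s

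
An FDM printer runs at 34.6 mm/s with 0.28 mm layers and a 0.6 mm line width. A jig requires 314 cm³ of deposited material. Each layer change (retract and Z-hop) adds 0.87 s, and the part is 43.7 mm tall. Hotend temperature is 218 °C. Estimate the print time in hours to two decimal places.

15.04 hours

Bead cross-section: 0.28 × 0.6 → 0.168 mm².
Path length: 314000 mm³ / 0.168 mm² → 1869047.6 mm.
Time extruding: 1869047.6 / 34.6 → 54018.7 s.
Layers = ⌈43.7/0.28⌉ = 157.
Layer-change overhead: 157 × 0.87 → 136.59 s.
Total = 54018.7 + 136.59 = 54155.29 s = 15.04 hours.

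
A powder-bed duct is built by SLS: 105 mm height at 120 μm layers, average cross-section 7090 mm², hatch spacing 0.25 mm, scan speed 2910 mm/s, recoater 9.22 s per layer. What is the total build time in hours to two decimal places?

Layer count = ceil(105 / 0.12) = 875.
Hatch length per layer = 7090 / 0.25, so 28360 mm.
Per-layer scan time: 28360 / 2910 → 9.7457 s.
Per-layer time: 9.7457 + 9.22 → 18.9657 s.
875 layers × 18.9657 s/layer = 16594.9875 s, i.e. 4.61 hours.

4.61 hours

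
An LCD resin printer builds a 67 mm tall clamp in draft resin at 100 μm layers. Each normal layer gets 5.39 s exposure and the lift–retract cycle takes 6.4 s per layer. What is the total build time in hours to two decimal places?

2.19 hours

Layers = ⌈67/0.1⌉ = 670.
Each layer takes: 5.39 + 6.4 → 11.79 s.
Total = 670 × 11.79 = 7899.3 s = 2.19 hours.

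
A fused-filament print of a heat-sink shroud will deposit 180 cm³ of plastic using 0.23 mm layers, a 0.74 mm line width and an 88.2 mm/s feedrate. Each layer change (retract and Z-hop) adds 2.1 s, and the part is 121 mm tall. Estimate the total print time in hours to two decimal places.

Bead cross-section = 0.23 × 0.74, so 0.1702 mm².
Total extruded path = 180000/0.1702 = 1057579.3 mm.
Time extruding: 1057579.3 / 88.2 → 11990.7 s.
Layers = ⌈121/0.23⌉ = 527.
Z-hop total = 527 × 2.1 = 1106.7 s.
Altogether 11990.7 + 1106.7 = 13097.4 s, i.e. 3.64 hours.

3.64 hours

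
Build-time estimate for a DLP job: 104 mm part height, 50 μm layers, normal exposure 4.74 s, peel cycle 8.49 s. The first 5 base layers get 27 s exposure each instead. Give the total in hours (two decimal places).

7.67 hours

Layer count = ceil(104 / 0.05) = 2080.
Burn-in layers: 5 × (27 + 8.49) → 177.45 s.
Regular layers = 2075 × (4.74 + 8.49) = 27452.25 s.
Total = 177.45 + 27452.25 = 27629.7 s = 7.67 hours.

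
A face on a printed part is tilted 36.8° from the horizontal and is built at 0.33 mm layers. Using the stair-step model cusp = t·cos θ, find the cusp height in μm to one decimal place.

264.2 μm

cos(36.8°) = 0.8007, so cusp = 0.33 × 0.8007 = 0.264231 mm → 264.2 μm.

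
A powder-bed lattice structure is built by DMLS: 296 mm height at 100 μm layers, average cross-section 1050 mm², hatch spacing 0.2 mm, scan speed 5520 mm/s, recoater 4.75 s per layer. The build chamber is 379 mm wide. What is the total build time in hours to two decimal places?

4.69 hours

Layer count = ceil(296 / 0.1) = 2960.
Scan path per layer: 1050 / 0.2 → 5250 mm.
Scan time per layer: 5250 / 5520 → 0.9511 s.
Per-layer time = 0.9511 + 4.75, so 5.7011 s.
2960 layers × 5.7011 s/layer = 16875.256 s, i.e. 4.69 hours.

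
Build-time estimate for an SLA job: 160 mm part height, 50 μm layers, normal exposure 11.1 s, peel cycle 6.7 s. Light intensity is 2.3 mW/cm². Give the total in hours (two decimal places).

15.82 hours

Layers = ⌈160/0.05⌉ = 3200.
Cycle time = 11.1 + 6.7 = 17.8 s.
Total = 3200 × 17.8 = 56960 s = 15.82 hours.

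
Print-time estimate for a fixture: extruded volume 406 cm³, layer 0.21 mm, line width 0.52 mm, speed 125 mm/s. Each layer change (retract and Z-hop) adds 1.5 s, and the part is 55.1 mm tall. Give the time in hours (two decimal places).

Bead cross-section = 0.21 × 0.52 = 0.1092 mm².
Toolpath length = 406 cm³ / 0.1092 mm² = 406000 / 0.1092 = 3717948.7 mm.
Time extruding = 3717948.7 / 125 = 29743.6 s.
Layer count = ceil(55.1 / 0.21) = 263.
Non-print overhead = 263 × 1.5 = 394.5 s.
Altogether 29743.6 + 394.5 = 30138.1 s, i.e. 8.37 hours.

8.37 hours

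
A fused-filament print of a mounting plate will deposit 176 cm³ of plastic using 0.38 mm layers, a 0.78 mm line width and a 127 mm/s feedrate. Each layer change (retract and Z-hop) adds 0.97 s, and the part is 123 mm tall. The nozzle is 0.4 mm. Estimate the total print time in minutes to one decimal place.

83.2 minutes

Line area = 0.38 × 0.78 = 0.2964 mm².
Total extruded path = 176000/0.2964 = 593792.2 mm.
Time extruding = 593792.2 / 127, so 4675.5 s.
Number of layers: 123 / 0.38 → 324 (rounded up).
Layer-change overhead = 324 × 0.97 = 314.28 s.
Altogether 4675.5 + 314.28 = 4989.78 s, i.e. 83.2 minutes.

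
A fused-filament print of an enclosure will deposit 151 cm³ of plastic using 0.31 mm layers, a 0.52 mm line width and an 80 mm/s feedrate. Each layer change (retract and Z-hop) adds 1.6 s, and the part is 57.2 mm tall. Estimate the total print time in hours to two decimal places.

Extrusion cross-section = 0.31 × 0.52, so 0.1612 mm².
Path length: 151000 mm³ / 0.1612 mm² → 936724.6 mm.
Time extruding: 936724.6 / 80 → 11709.1 s.
Layers = ⌈57.2/0.31⌉ = 185.
Z-hop total: 185 × 1.6 → 296 s.
Total = 11709.1 + 296 = 12005.1 s = 3.33 hours.

3.33 hours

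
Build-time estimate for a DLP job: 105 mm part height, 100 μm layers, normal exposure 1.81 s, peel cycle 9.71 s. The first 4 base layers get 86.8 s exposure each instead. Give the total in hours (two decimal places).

3.45 hours

Number of layers: 105 / 0.1 → 1050 (rounded up).
Bottom layers: 4 × (86.8 + 9.71) → 386.04 s.
Normal layers = 1046 × (1.81 + 9.71), so 12049.92 s.
Total = 386.04 + 12049.92 = 12435.96 s = 3.45 hours.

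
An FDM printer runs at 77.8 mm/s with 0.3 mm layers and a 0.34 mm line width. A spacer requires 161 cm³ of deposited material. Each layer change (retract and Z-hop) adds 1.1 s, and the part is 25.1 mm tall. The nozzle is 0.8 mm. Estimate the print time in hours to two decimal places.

Bead cross-section = 0.3 × 0.34, so 0.102 mm².
Total extruded path = 161000/0.102 = 1578431.4 mm.
Extrusion time = 1578431.4 / 77.8 = 20288.3 s.
Layers = ⌈25.1/0.3⌉ = 84.
Z-hop total: 84 × 1.1 → 92.4 s.
Total = 20288.3 + 92.4 = 20380.7 s = 5.66 hours.

5.66 hours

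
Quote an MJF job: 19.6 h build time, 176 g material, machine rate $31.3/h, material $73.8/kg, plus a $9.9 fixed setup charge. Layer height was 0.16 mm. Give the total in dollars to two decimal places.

$636.37

Time charge: 31.3 × 19.6 → $613.48.
Feedstock cost = 73.8 × 176/1000, so $12.9888.
Total = 613.48 + 12.9888 + 9.9 = 636.3688 ≈ $636.37.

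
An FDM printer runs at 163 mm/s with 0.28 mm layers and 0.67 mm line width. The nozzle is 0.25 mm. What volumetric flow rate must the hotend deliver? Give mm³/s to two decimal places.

30.58

Bead cross-section = 0.28 × 0.67, so 0.1876 mm².
Volumetric flow = 163 × 0.1876 = 30.58 mm³/s.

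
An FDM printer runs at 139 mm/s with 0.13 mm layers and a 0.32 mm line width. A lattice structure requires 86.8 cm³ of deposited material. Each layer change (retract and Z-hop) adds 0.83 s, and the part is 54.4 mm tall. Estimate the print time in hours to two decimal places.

Line area = 0.13 × 0.32 = 0.0416 mm².
Toolpath length = 86.8 cm³ / 0.0416 mm² = 86800 / 0.0416 = 2086538.5 mm.
Time extruding: 2086538.5 / 139 → 15011.1 s.
Number of layers: 54.4 / 0.13 → 419 (rounded up).
Non-print overhead = 419 × 0.83, so 347.77 s.
Total = 15011.1 + 347.77 = 15358.87 s = 4.27 hours.

4.27 hours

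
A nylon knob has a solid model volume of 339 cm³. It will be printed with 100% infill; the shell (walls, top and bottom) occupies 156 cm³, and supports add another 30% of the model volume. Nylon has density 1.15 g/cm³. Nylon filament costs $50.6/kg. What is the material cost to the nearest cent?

Interior volume = 339 − 156 = 183 cm³.
Deposited infill: 1.00 × 183 → 183 cm³.
Support: 0.30 × 339 → 101.7 cm³.
Deposited volume = 156 + 183 + 101.7 = 440.7 cm³.
Mass = 440.7 × 1.15, so 506.805 g.
At $50.6/kg: 506.805/1000 × 50.6 = $25.64.

$25.64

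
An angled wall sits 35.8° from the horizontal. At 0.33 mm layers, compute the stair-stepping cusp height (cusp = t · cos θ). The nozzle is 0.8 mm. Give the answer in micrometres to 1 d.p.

Cusp = layer height × cos(35.8°) = 0.33 × 0.8111 = 0.267663 mm = 267.7 μm.

267.7 μm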